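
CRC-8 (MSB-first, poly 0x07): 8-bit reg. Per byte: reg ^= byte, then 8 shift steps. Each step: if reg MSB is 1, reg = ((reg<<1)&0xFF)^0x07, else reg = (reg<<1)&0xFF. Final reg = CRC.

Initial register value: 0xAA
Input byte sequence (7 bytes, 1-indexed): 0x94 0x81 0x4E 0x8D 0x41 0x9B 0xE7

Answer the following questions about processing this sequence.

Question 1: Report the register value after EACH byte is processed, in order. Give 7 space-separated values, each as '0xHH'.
0xBA 0xA1 0x83 0x2A 0x16 0xAA 0xE4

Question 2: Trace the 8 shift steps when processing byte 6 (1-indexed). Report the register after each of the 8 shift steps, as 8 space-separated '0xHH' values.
After byte 1 (0x94): reg=0xBA
After byte 2 (0x81): reg=0xA1
After byte 3 (0x4E): reg=0x83
After byte 4 (0x8D): reg=0x2A
After byte 5 (0x41): reg=0x16
Register before byte 6: 0x16
After XOR with byte 0x9B: 0x8D

Answer: 0x1D 0x3A 0x74 0xE8 0xD7 0xA9 0x55 0xAA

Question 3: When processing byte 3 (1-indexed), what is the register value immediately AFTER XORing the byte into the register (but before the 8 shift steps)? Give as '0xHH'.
Register before byte 3: 0xA1
Byte 3: 0x4E
0xA1 XOR 0x4E = 0xEF

Answer: 0xEF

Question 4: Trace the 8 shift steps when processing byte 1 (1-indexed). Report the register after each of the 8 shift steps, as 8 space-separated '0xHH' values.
Register before byte 1: 0xAA
After XOR with byte 0x94: 0x3E

Answer: 0x7C 0xF8 0xF7 0xE9 0xD5 0xAD 0x5D 0xBA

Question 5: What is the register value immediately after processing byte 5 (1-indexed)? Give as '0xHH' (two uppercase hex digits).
After byte 1 (0x94): reg=0xBA
After byte 2 (0x81): reg=0xA1
After byte 3 (0x4E): reg=0x83
After byte 4 (0x8D): reg=0x2A
After byte 5 (0x41): reg=0x16

Answer: 0x16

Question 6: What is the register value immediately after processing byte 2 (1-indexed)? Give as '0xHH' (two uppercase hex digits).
Answer: 0xA1

Derivation:
After byte 1 (0x94): reg=0xBA
After byte 2 (0x81): reg=0xA1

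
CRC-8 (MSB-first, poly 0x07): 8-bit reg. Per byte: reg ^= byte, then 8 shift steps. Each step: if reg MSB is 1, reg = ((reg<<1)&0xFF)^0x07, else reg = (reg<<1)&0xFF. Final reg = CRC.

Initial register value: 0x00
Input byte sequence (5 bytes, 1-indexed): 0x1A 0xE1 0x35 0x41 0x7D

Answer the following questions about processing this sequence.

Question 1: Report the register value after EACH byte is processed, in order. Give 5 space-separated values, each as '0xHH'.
0x46 0x7C 0xF8 0x26 0x86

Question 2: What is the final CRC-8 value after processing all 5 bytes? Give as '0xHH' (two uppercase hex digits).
After byte 1 (0x1A): reg=0x46
After byte 2 (0xE1): reg=0x7C
After byte 3 (0x35): reg=0xF8
After byte 4 (0x41): reg=0x26
After byte 5 (0x7D): reg=0x86

Answer: 0x86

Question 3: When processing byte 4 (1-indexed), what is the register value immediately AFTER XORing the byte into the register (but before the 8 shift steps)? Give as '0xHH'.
Answer: 0xB9

Derivation:
Register before byte 4: 0xF8
Byte 4: 0x41
0xF8 XOR 0x41 = 0xB9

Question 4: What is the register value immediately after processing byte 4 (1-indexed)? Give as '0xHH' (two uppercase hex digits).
Answer: 0x26

Derivation:
After byte 1 (0x1A): reg=0x46
After byte 2 (0xE1): reg=0x7C
After byte 3 (0x35): reg=0xF8
After byte 4 (0x41): reg=0x26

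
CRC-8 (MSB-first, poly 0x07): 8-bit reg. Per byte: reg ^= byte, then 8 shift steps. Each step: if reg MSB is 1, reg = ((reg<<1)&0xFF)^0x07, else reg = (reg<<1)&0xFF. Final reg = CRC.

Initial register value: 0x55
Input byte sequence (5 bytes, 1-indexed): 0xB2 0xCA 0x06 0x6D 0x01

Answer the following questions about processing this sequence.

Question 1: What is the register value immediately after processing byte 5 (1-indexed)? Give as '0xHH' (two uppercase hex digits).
Answer: 0x42

Derivation:
After byte 1 (0xB2): reg=0xBB
After byte 2 (0xCA): reg=0x50
After byte 3 (0x06): reg=0xA5
After byte 4 (0x6D): reg=0x76
After byte 5 (0x01): reg=0x42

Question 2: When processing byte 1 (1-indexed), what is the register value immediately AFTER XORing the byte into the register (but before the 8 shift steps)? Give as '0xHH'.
Answer: 0xE7

Derivation:
Register before byte 1: 0x55
Byte 1: 0xB2
0x55 XOR 0xB2 = 0xE7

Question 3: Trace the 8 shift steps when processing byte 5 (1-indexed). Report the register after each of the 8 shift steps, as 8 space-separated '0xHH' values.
Answer: 0xEE 0xDB 0xB1 0x65 0xCA 0x93 0x21 0x42

Derivation:
After byte 1 (0xB2): reg=0xBB
After byte 2 (0xCA): reg=0x50
After byte 3 (0x06): reg=0xA5
After byte 4 (0x6D): reg=0x76
Register before byte 5: 0x76
After XOR with byte 0x01: 0x77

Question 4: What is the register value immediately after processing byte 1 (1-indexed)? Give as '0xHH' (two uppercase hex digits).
After byte 1 (0xB2): reg=0xBB

Answer: 0xBB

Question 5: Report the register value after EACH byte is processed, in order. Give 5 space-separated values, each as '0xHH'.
0xBB 0x50 0xA5 0x76 0x42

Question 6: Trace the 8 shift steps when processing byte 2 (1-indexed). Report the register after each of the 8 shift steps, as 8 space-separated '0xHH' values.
After byte 1 (0xB2): reg=0xBB
Register before byte 2: 0xBB
After XOR with byte 0xCA: 0x71

Answer: 0xE2 0xC3 0x81 0x05 0x0A 0x14 0x28 0x50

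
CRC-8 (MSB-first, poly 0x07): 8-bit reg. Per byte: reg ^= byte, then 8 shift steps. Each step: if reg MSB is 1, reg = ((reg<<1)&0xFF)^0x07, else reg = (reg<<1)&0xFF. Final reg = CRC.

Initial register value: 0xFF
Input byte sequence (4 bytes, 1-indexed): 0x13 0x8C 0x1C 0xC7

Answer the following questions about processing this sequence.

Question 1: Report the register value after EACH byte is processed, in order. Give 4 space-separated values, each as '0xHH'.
0x8A 0x12 0x2A 0x8D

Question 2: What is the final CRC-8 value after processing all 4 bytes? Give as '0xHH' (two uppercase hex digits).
Answer: 0x8D

Derivation:
After byte 1 (0x13): reg=0x8A
After byte 2 (0x8C): reg=0x12
After byte 3 (0x1C): reg=0x2A
After byte 4 (0xC7): reg=0x8D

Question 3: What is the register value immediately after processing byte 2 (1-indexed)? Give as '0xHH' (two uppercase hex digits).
After byte 1 (0x13): reg=0x8A
After byte 2 (0x8C): reg=0x12

Answer: 0x12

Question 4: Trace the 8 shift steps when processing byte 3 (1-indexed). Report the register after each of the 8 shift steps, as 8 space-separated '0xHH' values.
Answer: 0x1C 0x38 0x70 0xE0 0xC7 0x89 0x15 0x2A

Derivation:
After byte 1 (0x13): reg=0x8A
After byte 2 (0x8C): reg=0x12
Register before byte 3: 0x12
After XOR with byte 0x1C: 0x0E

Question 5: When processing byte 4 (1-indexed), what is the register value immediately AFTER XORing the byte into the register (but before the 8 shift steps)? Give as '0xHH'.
Answer: 0xED

Derivation:
Register before byte 4: 0x2A
Byte 4: 0xC7
0x2A XOR 0xC7 = 0xED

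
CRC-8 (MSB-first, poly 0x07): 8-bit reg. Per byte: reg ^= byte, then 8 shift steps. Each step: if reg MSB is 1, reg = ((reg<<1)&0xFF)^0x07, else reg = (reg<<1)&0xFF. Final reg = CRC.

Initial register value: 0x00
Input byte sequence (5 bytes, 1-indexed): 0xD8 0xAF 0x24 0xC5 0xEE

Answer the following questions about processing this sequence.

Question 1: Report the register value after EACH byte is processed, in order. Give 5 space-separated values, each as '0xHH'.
0x06 0x56 0x59 0xDD 0x99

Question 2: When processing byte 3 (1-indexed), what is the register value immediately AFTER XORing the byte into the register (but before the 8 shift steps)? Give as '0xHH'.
Answer: 0x72

Derivation:
Register before byte 3: 0x56
Byte 3: 0x24
0x56 XOR 0x24 = 0x72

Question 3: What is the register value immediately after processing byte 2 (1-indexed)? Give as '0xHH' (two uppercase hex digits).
After byte 1 (0xD8): reg=0x06
After byte 2 (0xAF): reg=0x56

Answer: 0x56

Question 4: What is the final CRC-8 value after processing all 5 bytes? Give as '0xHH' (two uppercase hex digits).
Answer: 0x99

Derivation:
After byte 1 (0xD8): reg=0x06
After byte 2 (0xAF): reg=0x56
After byte 3 (0x24): reg=0x59
After byte 4 (0xC5): reg=0xDD
After byte 5 (0xEE): reg=0x99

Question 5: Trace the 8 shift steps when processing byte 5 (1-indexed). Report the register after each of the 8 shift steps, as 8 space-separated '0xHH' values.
Answer: 0x66 0xCC 0x9F 0x39 0x72 0xE4 0xCF 0x99

Derivation:
After byte 1 (0xD8): reg=0x06
After byte 2 (0xAF): reg=0x56
After byte 3 (0x24): reg=0x59
After byte 4 (0xC5): reg=0xDD
Register before byte 5: 0xDD
After XOR with byte 0xEE: 0x33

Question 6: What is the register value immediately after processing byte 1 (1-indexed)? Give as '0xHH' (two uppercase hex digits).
After byte 1 (0xD8): reg=0x06

Answer: 0x06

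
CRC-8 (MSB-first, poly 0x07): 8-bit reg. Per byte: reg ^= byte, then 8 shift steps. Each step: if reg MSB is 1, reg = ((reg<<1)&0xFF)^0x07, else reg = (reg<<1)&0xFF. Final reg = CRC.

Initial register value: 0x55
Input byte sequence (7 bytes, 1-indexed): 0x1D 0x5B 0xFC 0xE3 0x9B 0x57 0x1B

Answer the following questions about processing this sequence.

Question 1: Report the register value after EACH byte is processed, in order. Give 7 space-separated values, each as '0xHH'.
0xFF 0x75 0xB6 0xAC 0x85 0x30 0xD1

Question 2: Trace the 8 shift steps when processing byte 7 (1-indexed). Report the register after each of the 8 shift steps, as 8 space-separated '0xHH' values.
After byte 1 (0x1D): reg=0xFF
After byte 2 (0x5B): reg=0x75
After byte 3 (0xFC): reg=0xB6
After byte 4 (0xE3): reg=0xAC
After byte 5 (0x9B): reg=0x85
After byte 6 (0x57): reg=0x30
Register before byte 7: 0x30
After XOR with byte 0x1B: 0x2B

Answer: 0x56 0xAC 0x5F 0xBE 0x7B 0xF6 0xEB 0xD1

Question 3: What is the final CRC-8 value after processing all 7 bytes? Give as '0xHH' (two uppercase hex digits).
After byte 1 (0x1D): reg=0xFF
After byte 2 (0x5B): reg=0x75
After byte 3 (0xFC): reg=0xB6
After byte 4 (0xE3): reg=0xAC
After byte 5 (0x9B): reg=0x85
After byte 6 (0x57): reg=0x30
After byte 7 (0x1B): reg=0xD1

Answer: 0xD1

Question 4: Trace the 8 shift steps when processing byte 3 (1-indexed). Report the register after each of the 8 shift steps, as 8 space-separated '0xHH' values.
Answer: 0x15 0x2A 0x54 0xA8 0x57 0xAE 0x5B 0xB6

Derivation:
After byte 1 (0x1D): reg=0xFF
After byte 2 (0x5B): reg=0x75
Register before byte 3: 0x75
After XOR with byte 0xFC: 0x89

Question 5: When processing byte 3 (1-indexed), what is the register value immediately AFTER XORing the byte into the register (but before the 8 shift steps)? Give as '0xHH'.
Register before byte 3: 0x75
Byte 3: 0xFC
0x75 XOR 0xFC = 0x89

Answer: 0x89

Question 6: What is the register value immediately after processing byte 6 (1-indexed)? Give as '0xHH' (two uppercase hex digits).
After byte 1 (0x1D): reg=0xFF
After byte 2 (0x5B): reg=0x75
After byte 3 (0xFC): reg=0xB6
After byte 4 (0xE3): reg=0xAC
After byte 5 (0x9B): reg=0x85
After byte 6 (0x57): reg=0x30

Answer: 0x30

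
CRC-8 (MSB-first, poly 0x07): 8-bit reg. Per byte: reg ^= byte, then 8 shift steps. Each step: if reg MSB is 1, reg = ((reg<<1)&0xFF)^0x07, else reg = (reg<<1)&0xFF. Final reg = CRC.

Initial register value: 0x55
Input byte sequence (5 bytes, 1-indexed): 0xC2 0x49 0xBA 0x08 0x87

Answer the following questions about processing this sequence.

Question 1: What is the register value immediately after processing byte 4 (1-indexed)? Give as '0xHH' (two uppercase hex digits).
Answer: 0x7D

Derivation:
After byte 1 (0xC2): reg=0xEC
After byte 2 (0x49): reg=0x72
After byte 3 (0xBA): reg=0x76
After byte 4 (0x08): reg=0x7D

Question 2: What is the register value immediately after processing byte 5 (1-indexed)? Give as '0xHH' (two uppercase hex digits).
After byte 1 (0xC2): reg=0xEC
After byte 2 (0x49): reg=0x72
After byte 3 (0xBA): reg=0x76
After byte 4 (0x08): reg=0x7D
After byte 5 (0x87): reg=0xE8

Answer: 0xE8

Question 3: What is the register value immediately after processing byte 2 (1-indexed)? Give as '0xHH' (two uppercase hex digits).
After byte 1 (0xC2): reg=0xEC
After byte 2 (0x49): reg=0x72

Answer: 0x72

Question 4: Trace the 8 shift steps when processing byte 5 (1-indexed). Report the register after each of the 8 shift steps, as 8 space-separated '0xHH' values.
After byte 1 (0xC2): reg=0xEC
After byte 2 (0x49): reg=0x72
After byte 3 (0xBA): reg=0x76
After byte 4 (0x08): reg=0x7D
Register before byte 5: 0x7D
After XOR with byte 0x87: 0xFA

Answer: 0xF3 0xE1 0xC5 0x8D 0x1D 0x3A 0x74 0xE8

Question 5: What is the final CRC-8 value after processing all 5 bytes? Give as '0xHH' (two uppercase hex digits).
Answer: 0xE8

Derivation:
After byte 1 (0xC2): reg=0xEC
After byte 2 (0x49): reg=0x72
After byte 3 (0xBA): reg=0x76
After byte 4 (0x08): reg=0x7D
After byte 5 (0x87): reg=0xE8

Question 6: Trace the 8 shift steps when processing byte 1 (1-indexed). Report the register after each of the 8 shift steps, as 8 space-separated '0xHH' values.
Answer: 0x29 0x52 0xA4 0x4F 0x9E 0x3B 0x76 0xEC

Derivation:
Register before byte 1: 0x55
After XOR with byte 0xC2: 0x97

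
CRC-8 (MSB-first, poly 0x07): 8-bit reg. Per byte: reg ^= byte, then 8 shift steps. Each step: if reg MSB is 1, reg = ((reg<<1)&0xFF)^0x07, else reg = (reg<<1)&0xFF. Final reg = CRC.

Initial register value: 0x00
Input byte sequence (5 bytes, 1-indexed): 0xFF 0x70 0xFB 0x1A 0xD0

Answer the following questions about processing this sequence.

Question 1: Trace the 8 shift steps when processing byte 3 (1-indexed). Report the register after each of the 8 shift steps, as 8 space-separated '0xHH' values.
After byte 1 (0xFF): reg=0xF3
After byte 2 (0x70): reg=0x80
Register before byte 3: 0x80
After XOR with byte 0xFB: 0x7B

Answer: 0xF6 0xEB 0xD1 0xA5 0x4D 0x9A 0x33 0x66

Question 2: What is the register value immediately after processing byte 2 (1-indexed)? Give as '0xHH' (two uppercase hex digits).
Answer: 0x80

Derivation:
After byte 1 (0xFF): reg=0xF3
After byte 2 (0x70): reg=0x80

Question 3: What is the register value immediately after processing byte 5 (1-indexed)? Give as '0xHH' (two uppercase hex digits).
After byte 1 (0xFF): reg=0xF3
After byte 2 (0x70): reg=0x80
After byte 3 (0xFB): reg=0x66
After byte 4 (0x1A): reg=0x73
After byte 5 (0xD0): reg=0x60

Answer: 0x60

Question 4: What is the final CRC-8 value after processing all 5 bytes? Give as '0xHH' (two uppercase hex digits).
Answer: 0x60

Derivation:
After byte 1 (0xFF): reg=0xF3
After byte 2 (0x70): reg=0x80
After byte 3 (0xFB): reg=0x66
After byte 4 (0x1A): reg=0x73
After byte 5 (0xD0): reg=0x60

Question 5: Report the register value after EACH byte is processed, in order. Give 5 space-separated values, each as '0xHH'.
0xF3 0x80 0x66 0x73 0x60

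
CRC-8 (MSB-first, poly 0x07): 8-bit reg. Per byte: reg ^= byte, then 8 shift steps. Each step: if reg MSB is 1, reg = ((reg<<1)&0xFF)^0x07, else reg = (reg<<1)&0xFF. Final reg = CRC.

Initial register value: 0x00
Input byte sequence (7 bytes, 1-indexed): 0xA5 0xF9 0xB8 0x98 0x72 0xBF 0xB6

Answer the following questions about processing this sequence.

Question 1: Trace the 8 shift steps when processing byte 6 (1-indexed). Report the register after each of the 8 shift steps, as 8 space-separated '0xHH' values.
Answer: 0x59 0xB2 0x63 0xC6 0x8B 0x11 0x22 0x44

Derivation:
After byte 1 (0xA5): reg=0x72
After byte 2 (0xF9): reg=0xB8
After byte 3 (0xB8): reg=0x00
After byte 4 (0x98): reg=0xC1
After byte 5 (0x72): reg=0x10
Register before byte 6: 0x10
After XOR with byte 0xBF: 0xAF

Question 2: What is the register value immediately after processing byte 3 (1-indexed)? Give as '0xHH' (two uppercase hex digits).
Answer: 0x00

Derivation:
After byte 1 (0xA5): reg=0x72
After byte 2 (0xF9): reg=0xB8
After byte 3 (0xB8): reg=0x00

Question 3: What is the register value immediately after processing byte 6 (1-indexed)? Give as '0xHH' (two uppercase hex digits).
Answer: 0x44

Derivation:
After byte 1 (0xA5): reg=0x72
After byte 2 (0xF9): reg=0xB8
After byte 3 (0xB8): reg=0x00
After byte 4 (0x98): reg=0xC1
After byte 5 (0x72): reg=0x10
After byte 6 (0xBF): reg=0x44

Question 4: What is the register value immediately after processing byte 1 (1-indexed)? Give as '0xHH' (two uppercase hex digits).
Answer: 0x72

Derivation:
After byte 1 (0xA5): reg=0x72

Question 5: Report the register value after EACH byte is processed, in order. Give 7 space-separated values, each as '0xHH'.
0x72 0xB8 0x00 0xC1 0x10 0x44 0xD0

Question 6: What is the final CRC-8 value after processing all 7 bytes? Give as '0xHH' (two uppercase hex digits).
After byte 1 (0xA5): reg=0x72
After byte 2 (0xF9): reg=0xB8
After byte 3 (0xB8): reg=0x00
After byte 4 (0x98): reg=0xC1
After byte 5 (0x72): reg=0x10
After byte 6 (0xBF): reg=0x44
After byte 7 (0xB6): reg=0xD0

Answer: 0xD0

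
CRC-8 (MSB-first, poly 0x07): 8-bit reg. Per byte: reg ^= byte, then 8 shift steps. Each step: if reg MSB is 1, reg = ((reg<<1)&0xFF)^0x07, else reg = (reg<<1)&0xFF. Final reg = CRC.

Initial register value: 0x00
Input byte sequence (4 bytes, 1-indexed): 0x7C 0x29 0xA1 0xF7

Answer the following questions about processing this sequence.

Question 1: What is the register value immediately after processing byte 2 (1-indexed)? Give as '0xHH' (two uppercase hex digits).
After byte 1 (0x7C): reg=0x73
After byte 2 (0x29): reg=0x81

Answer: 0x81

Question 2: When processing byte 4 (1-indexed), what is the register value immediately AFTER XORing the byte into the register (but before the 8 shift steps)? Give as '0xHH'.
Register before byte 4: 0xE0
Byte 4: 0xF7
0xE0 XOR 0xF7 = 0x17

Answer: 0x17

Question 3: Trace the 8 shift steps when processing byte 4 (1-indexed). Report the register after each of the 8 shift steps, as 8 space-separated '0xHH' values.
Answer: 0x2E 0x5C 0xB8 0x77 0xEE 0xDB 0xB1 0x65

Derivation:
After byte 1 (0x7C): reg=0x73
After byte 2 (0x29): reg=0x81
After byte 3 (0xA1): reg=0xE0
Register before byte 4: 0xE0
After XOR with byte 0xF7: 0x17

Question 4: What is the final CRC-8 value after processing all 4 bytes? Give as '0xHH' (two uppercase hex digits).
After byte 1 (0x7C): reg=0x73
After byte 2 (0x29): reg=0x81
After byte 3 (0xA1): reg=0xE0
After byte 4 (0xF7): reg=0x65

Answer: 0x65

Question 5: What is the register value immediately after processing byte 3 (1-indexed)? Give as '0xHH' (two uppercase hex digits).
After byte 1 (0x7C): reg=0x73
After byte 2 (0x29): reg=0x81
After byte 3 (0xA1): reg=0xE0

Answer: 0xE0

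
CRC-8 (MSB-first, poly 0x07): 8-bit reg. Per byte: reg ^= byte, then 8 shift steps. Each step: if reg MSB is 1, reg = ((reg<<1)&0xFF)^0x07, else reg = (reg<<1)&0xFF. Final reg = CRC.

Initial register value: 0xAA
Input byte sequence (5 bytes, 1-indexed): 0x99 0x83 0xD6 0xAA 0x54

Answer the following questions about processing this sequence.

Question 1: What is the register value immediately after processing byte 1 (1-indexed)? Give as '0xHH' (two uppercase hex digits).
After byte 1 (0x99): reg=0x99

Answer: 0x99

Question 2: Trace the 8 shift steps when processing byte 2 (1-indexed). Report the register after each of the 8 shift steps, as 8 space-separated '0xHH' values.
After byte 1 (0x99): reg=0x99
Register before byte 2: 0x99
After XOR with byte 0x83: 0x1A

Answer: 0x34 0x68 0xD0 0xA7 0x49 0x92 0x23 0x46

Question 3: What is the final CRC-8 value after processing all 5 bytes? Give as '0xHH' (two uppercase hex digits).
After byte 1 (0x99): reg=0x99
After byte 2 (0x83): reg=0x46
After byte 3 (0xD6): reg=0xF9
After byte 4 (0xAA): reg=0xBE
After byte 5 (0x54): reg=0x98

Answer: 0x98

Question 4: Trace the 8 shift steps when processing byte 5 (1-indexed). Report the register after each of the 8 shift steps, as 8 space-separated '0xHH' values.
After byte 1 (0x99): reg=0x99
After byte 2 (0x83): reg=0x46
After byte 3 (0xD6): reg=0xF9
After byte 4 (0xAA): reg=0xBE
Register before byte 5: 0xBE
After XOR with byte 0x54: 0xEA

Answer: 0xD3 0xA1 0x45 0x8A 0x13 0x26 0x4C 0x98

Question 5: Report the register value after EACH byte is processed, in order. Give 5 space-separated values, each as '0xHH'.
0x99 0x46 0xF9 0xBE 0x98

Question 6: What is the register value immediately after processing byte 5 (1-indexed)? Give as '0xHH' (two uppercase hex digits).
Answer: 0x98

Derivation:
After byte 1 (0x99): reg=0x99
After byte 2 (0x83): reg=0x46
After byte 3 (0xD6): reg=0xF9
After byte 4 (0xAA): reg=0xBE
After byte 5 (0x54): reg=0x98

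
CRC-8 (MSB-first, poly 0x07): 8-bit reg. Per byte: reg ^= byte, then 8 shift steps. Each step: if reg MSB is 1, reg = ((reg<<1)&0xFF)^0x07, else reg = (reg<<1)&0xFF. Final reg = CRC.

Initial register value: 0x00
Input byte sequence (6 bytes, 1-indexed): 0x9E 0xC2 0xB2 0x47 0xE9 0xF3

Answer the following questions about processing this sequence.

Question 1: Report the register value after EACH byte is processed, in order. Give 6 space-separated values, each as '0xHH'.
0xD3 0x77 0x55 0x7E 0xEC 0x5D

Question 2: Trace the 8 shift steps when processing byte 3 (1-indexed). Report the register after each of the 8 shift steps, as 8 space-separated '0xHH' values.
After byte 1 (0x9E): reg=0xD3
After byte 2 (0xC2): reg=0x77
Register before byte 3: 0x77
After XOR with byte 0xB2: 0xC5

Answer: 0x8D 0x1D 0x3A 0x74 0xE8 0xD7 0xA9 0x55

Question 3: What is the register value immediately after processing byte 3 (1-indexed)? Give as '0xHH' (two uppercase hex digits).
Answer: 0x55

Derivation:
After byte 1 (0x9E): reg=0xD3
After byte 2 (0xC2): reg=0x77
After byte 3 (0xB2): reg=0x55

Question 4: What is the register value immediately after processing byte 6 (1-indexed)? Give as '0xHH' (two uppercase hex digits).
Answer: 0x5D

Derivation:
After byte 1 (0x9E): reg=0xD3
After byte 2 (0xC2): reg=0x77
After byte 3 (0xB2): reg=0x55
After byte 4 (0x47): reg=0x7E
After byte 5 (0xE9): reg=0xEC
After byte 6 (0xF3): reg=0x5D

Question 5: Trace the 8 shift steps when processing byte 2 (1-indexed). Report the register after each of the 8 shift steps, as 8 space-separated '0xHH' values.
After byte 1 (0x9E): reg=0xD3
Register before byte 2: 0xD3
After XOR with byte 0xC2: 0x11

Answer: 0x22 0x44 0x88 0x17 0x2E 0x5C 0xB8 0x77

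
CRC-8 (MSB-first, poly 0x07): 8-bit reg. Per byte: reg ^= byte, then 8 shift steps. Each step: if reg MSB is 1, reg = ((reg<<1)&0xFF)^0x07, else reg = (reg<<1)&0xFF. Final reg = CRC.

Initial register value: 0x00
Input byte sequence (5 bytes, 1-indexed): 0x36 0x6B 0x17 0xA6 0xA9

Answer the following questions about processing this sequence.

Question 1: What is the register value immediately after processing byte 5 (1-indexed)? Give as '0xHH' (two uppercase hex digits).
Answer: 0x46

Derivation:
After byte 1 (0x36): reg=0x82
After byte 2 (0x6B): reg=0x91
After byte 3 (0x17): reg=0x9B
After byte 4 (0xA6): reg=0xB3
After byte 5 (0xA9): reg=0x46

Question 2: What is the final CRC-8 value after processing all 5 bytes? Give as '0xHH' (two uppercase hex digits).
Answer: 0x46

Derivation:
After byte 1 (0x36): reg=0x82
After byte 2 (0x6B): reg=0x91
After byte 3 (0x17): reg=0x9B
After byte 4 (0xA6): reg=0xB3
After byte 5 (0xA9): reg=0x46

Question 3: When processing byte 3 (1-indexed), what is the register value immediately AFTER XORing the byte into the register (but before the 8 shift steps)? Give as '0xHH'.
Register before byte 3: 0x91
Byte 3: 0x17
0x91 XOR 0x17 = 0x86

Answer: 0x86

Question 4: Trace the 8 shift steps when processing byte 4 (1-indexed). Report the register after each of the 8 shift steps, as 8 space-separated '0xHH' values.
Answer: 0x7A 0xF4 0xEF 0xD9 0xB5 0x6D 0xDA 0xB3

Derivation:
After byte 1 (0x36): reg=0x82
After byte 2 (0x6B): reg=0x91
After byte 3 (0x17): reg=0x9B
Register before byte 4: 0x9B
After XOR with byte 0xA6: 0x3D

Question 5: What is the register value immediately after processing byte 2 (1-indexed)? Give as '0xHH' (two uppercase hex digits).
After byte 1 (0x36): reg=0x82
After byte 2 (0x6B): reg=0x91

Answer: 0x91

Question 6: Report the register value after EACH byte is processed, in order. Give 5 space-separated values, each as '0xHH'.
0x82 0x91 0x9B 0xB3 0x46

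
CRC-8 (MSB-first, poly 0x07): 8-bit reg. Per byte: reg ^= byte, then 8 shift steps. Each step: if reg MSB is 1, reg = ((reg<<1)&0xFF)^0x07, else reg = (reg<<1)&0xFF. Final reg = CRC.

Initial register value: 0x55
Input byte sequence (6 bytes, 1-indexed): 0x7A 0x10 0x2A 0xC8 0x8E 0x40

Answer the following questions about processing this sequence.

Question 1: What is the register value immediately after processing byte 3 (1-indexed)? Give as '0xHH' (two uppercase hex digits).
After byte 1 (0x7A): reg=0xCD
After byte 2 (0x10): reg=0x1D
After byte 3 (0x2A): reg=0x85

Answer: 0x85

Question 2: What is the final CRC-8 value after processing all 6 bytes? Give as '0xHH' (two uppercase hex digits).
After byte 1 (0x7A): reg=0xCD
After byte 2 (0x10): reg=0x1D
After byte 3 (0x2A): reg=0x85
After byte 4 (0xC8): reg=0xE4
After byte 5 (0x8E): reg=0x11
After byte 6 (0x40): reg=0xB0

Answer: 0xB0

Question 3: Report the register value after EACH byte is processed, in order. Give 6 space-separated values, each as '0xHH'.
0xCD 0x1D 0x85 0xE4 0x11 0xB0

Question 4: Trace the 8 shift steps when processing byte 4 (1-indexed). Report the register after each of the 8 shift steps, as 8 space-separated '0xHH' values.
After byte 1 (0x7A): reg=0xCD
After byte 2 (0x10): reg=0x1D
After byte 3 (0x2A): reg=0x85
Register before byte 4: 0x85
After XOR with byte 0xC8: 0x4D

Answer: 0x9A 0x33 0x66 0xCC 0x9F 0x39 0x72 0xE4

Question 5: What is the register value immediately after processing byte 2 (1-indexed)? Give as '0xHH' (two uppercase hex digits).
After byte 1 (0x7A): reg=0xCD
After byte 2 (0x10): reg=0x1D

Answer: 0x1D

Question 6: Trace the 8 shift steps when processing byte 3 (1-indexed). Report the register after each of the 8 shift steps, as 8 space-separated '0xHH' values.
Answer: 0x6E 0xDC 0xBF 0x79 0xF2 0xE3 0xC1 0x85

Derivation:
After byte 1 (0x7A): reg=0xCD
After byte 2 (0x10): reg=0x1D
Register before byte 3: 0x1D
After XOR with byte 0x2A: 0x37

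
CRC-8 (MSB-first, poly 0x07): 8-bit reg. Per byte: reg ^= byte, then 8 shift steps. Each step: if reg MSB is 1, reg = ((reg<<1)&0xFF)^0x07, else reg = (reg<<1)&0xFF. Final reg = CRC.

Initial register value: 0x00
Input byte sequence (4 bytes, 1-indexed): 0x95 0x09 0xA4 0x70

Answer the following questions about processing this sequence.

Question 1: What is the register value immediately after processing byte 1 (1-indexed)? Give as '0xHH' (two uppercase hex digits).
Answer: 0xE2

Derivation:
After byte 1 (0x95): reg=0xE2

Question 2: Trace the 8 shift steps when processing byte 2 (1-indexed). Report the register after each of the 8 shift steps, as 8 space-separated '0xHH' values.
After byte 1 (0x95): reg=0xE2
Register before byte 2: 0xE2
After XOR with byte 0x09: 0xEB

Answer: 0xD1 0xA5 0x4D 0x9A 0x33 0x66 0xCC 0x9F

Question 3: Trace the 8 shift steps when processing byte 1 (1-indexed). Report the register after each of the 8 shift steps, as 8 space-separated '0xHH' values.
Answer: 0x2D 0x5A 0xB4 0x6F 0xDE 0xBB 0x71 0xE2

Derivation:
Register before byte 1: 0x00
After XOR with byte 0x95: 0x95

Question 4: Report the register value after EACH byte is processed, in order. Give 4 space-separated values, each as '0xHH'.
0xE2 0x9F 0xA1 0x39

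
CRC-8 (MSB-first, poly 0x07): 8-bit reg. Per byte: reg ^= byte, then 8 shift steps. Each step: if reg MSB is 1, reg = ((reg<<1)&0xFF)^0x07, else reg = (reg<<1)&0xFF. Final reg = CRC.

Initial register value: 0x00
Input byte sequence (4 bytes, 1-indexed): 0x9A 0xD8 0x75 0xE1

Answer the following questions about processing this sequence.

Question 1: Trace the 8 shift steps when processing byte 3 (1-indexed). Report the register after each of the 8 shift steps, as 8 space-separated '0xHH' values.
Answer: 0x20 0x40 0x80 0x07 0x0E 0x1C 0x38 0x70

Derivation:
After byte 1 (0x9A): reg=0xCF
After byte 2 (0xD8): reg=0x65
Register before byte 3: 0x65
After XOR with byte 0x75: 0x10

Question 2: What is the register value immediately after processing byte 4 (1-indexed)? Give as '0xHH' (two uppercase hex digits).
After byte 1 (0x9A): reg=0xCF
After byte 2 (0xD8): reg=0x65
After byte 3 (0x75): reg=0x70
After byte 4 (0xE1): reg=0xFE

Answer: 0xFE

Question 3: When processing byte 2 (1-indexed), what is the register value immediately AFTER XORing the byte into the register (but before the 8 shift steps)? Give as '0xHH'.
Register before byte 2: 0xCF
Byte 2: 0xD8
0xCF XOR 0xD8 = 0x17

Answer: 0x17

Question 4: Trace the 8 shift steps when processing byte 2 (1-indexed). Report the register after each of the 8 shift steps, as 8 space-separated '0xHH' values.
After byte 1 (0x9A): reg=0xCF
Register before byte 2: 0xCF
After XOR with byte 0xD8: 0x17

Answer: 0x2E 0x5C 0xB8 0x77 0xEE 0xDB 0xB1 0x65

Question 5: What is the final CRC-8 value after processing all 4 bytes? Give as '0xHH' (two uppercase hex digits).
After byte 1 (0x9A): reg=0xCF
After byte 2 (0xD8): reg=0x65
After byte 3 (0x75): reg=0x70
After byte 4 (0xE1): reg=0xFE

Answer: 0xFE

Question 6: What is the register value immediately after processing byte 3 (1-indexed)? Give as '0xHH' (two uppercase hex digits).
Answer: 0x70

Derivation:
After byte 1 (0x9A): reg=0xCF
After byte 2 (0xD8): reg=0x65
After byte 3 (0x75): reg=0x70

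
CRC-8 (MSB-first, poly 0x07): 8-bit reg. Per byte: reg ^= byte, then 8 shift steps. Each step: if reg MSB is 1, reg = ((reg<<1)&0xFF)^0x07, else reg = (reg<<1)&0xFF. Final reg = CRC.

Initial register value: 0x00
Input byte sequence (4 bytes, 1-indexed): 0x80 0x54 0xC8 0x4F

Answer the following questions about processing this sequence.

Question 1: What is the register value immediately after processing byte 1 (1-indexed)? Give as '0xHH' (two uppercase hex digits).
Answer: 0x89

Derivation:
After byte 1 (0x80): reg=0x89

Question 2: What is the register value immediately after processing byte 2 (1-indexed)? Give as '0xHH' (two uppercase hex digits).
After byte 1 (0x80): reg=0x89
After byte 2 (0x54): reg=0x1D

Answer: 0x1D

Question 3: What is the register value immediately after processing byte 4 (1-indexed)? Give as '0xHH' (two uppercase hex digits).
Answer: 0x11

Derivation:
After byte 1 (0x80): reg=0x89
After byte 2 (0x54): reg=0x1D
After byte 3 (0xC8): reg=0x25
After byte 4 (0x4F): reg=0x11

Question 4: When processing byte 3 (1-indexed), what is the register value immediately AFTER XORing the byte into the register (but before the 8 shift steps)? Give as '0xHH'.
Register before byte 3: 0x1D
Byte 3: 0xC8
0x1D XOR 0xC8 = 0xD5

Answer: 0xD5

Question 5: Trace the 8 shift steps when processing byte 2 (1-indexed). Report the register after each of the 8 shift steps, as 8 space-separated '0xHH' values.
Answer: 0xBD 0x7D 0xFA 0xF3 0xE1 0xC5 0x8D 0x1D

Derivation:
After byte 1 (0x80): reg=0x89
Register before byte 2: 0x89
After XOR with byte 0x54: 0xDD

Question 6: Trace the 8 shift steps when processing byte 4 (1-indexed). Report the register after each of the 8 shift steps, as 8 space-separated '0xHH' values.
Answer: 0xD4 0xAF 0x59 0xB2 0x63 0xC6 0x8B 0x11

Derivation:
After byte 1 (0x80): reg=0x89
After byte 2 (0x54): reg=0x1D
After byte 3 (0xC8): reg=0x25
Register before byte 4: 0x25
After XOR with byte 0x4F: 0x6A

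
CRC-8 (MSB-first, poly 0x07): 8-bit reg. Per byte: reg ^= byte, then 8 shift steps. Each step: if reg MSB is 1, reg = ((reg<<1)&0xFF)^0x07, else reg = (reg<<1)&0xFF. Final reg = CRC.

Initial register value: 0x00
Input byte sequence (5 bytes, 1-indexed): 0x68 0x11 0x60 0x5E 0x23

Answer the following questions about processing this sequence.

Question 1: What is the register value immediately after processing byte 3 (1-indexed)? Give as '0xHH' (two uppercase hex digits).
After byte 1 (0x68): reg=0x1F
After byte 2 (0x11): reg=0x2A
After byte 3 (0x60): reg=0xF1

Answer: 0xF1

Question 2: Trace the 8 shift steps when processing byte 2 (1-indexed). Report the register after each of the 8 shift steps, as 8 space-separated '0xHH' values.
Answer: 0x1C 0x38 0x70 0xE0 0xC7 0x89 0x15 0x2A

Derivation:
After byte 1 (0x68): reg=0x1F
Register before byte 2: 0x1F
After XOR with byte 0x11: 0x0E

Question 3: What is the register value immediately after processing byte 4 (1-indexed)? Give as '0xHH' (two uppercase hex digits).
After byte 1 (0x68): reg=0x1F
After byte 2 (0x11): reg=0x2A
After byte 3 (0x60): reg=0xF1
After byte 4 (0x5E): reg=0x44

Answer: 0x44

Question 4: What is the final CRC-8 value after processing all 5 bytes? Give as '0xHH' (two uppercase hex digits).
Answer: 0x32

Derivation:
After byte 1 (0x68): reg=0x1F
After byte 2 (0x11): reg=0x2A
After byte 3 (0x60): reg=0xF1
After byte 4 (0x5E): reg=0x44
After byte 5 (0x23): reg=0x32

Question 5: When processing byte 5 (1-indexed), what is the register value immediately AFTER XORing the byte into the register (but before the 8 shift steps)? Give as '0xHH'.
Answer: 0x67

Derivation:
Register before byte 5: 0x44
Byte 5: 0x23
0x44 XOR 0x23 = 0x67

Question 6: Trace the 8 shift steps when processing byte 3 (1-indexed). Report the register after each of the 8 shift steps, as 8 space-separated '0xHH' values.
Answer: 0x94 0x2F 0x5E 0xBC 0x7F 0xFE 0xFB 0xF1

Derivation:
After byte 1 (0x68): reg=0x1F
After byte 2 (0x11): reg=0x2A
Register before byte 3: 0x2A
After XOR with byte 0x60: 0x4A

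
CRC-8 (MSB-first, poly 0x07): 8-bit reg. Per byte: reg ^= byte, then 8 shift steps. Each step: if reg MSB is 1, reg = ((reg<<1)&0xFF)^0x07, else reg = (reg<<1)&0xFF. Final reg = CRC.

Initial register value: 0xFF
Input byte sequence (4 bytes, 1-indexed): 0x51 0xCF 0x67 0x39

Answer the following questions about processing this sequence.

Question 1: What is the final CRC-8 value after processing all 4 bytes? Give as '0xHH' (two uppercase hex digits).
Answer: 0xC0

Derivation:
After byte 1 (0x51): reg=0x43
After byte 2 (0xCF): reg=0xAD
After byte 3 (0x67): reg=0x78
After byte 4 (0x39): reg=0xC0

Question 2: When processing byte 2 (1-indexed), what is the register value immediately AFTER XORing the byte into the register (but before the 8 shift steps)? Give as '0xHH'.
Register before byte 2: 0x43
Byte 2: 0xCF
0x43 XOR 0xCF = 0x8C

Answer: 0x8C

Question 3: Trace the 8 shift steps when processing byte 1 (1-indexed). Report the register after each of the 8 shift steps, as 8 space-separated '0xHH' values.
Register before byte 1: 0xFF
After XOR with byte 0x51: 0xAE

Answer: 0x5B 0xB6 0x6B 0xD6 0xAB 0x51 0xA2 0x43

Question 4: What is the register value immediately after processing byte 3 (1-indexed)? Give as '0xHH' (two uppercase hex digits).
After byte 1 (0x51): reg=0x43
After byte 2 (0xCF): reg=0xAD
After byte 3 (0x67): reg=0x78

Answer: 0x78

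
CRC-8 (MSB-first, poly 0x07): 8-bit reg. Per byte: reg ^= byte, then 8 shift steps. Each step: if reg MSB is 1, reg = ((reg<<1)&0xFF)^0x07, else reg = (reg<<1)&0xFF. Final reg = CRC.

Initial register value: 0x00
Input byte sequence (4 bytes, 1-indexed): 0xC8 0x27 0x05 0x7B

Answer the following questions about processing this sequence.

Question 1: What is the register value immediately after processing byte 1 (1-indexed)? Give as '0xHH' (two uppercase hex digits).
Answer: 0x76

Derivation:
After byte 1 (0xC8): reg=0x76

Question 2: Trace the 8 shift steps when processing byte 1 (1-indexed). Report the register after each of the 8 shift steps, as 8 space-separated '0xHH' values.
Answer: 0x97 0x29 0x52 0xA4 0x4F 0x9E 0x3B 0x76

Derivation:
Register before byte 1: 0x00
After XOR with byte 0xC8: 0xC8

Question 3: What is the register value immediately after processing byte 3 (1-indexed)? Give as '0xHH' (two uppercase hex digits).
Answer: 0x02

Derivation:
After byte 1 (0xC8): reg=0x76
After byte 2 (0x27): reg=0xB0
After byte 3 (0x05): reg=0x02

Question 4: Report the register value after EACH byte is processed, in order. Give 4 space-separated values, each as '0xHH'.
0x76 0xB0 0x02 0x68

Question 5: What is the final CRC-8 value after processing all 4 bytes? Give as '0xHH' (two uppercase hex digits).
Answer: 0x68

Derivation:
After byte 1 (0xC8): reg=0x76
After byte 2 (0x27): reg=0xB0
After byte 3 (0x05): reg=0x02
After byte 4 (0x7B): reg=0x68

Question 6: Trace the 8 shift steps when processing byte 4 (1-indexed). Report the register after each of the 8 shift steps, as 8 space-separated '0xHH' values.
Answer: 0xF2 0xE3 0xC1 0x85 0x0D 0x1A 0x34 0x68

Derivation:
After byte 1 (0xC8): reg=0x76
After byte 2 (0x27): reg=0xB0
After byte 3 (0x05): reg=0x02
Register before byte 4: 0x02
After XOR with byte 0x7B: 0x79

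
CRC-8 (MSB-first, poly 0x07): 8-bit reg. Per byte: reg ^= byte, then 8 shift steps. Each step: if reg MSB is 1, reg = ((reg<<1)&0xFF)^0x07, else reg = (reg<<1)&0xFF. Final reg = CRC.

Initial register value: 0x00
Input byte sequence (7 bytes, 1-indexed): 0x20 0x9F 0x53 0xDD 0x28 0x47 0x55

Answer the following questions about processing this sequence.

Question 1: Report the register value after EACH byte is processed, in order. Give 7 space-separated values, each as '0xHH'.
0xE0 0x7A 0xDF 0x0E 0xF2 0x02 0xA2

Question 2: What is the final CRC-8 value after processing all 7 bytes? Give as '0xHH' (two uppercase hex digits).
After byte 1 (0x20): reg=0xE0
After byte 2 (0x9F): reg=0x7A
After byte 3 (0x53): reg=0xDF
After byte 4 (0xDD): reg=0x0E
After byte 5 (0x28): reg=0xF2
After byte 6 (0x47): reg=0x02
After byte 7 (0x55): reg=0xA2

Answer: 0xA2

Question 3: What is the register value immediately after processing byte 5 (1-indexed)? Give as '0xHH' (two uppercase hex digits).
Answer: 0xF2

Derivation:
After byte 1 (0x20): reg=0xE0
After byte 2 (0x9F): reg=0x7A
After byte 3 (0x53): reg=0xDF
After byte 4 (0xDD): reg=0x0E
After byte 5 (0x28): reg=0xF2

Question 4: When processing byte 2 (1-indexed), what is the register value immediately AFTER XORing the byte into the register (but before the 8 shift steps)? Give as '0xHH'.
Register before byte 2: 0xE0
Byte 2: 0x9F
0xE0 XOR 0x9F = 0x7F

Answer: 0x7F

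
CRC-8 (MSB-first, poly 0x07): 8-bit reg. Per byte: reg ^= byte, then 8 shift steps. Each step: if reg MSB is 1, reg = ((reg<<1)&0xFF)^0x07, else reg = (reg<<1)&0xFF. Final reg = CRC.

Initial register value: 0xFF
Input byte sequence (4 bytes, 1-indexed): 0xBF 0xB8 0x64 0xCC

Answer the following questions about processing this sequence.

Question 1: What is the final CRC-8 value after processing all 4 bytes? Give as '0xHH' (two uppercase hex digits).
Answer: 0xEB

Derivation:
After byte 1 (0xBF): reg=0xC7
After byte 2 (0xB8): reg=0x7A
After byte 3 (0x64): reg=0x5A
After byte 4 (0xCC): reg=0xEB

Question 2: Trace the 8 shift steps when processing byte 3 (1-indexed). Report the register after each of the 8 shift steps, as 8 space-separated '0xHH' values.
Answer: 0x3C 0x78 0xF0 0xE7 0xC9 0x95 0x2D 0x5A

Derivation:
After byte 1 (0xBF): reg=0xC7
After byte 2 (0xB8): reg=0x7A
Register before byte 3: 0x7A
After XOR with byte 0x64: 0x1E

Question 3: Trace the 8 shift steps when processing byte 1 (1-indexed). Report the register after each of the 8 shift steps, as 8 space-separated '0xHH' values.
Register before byte 1: 0xFF
After XOR with byte 0xBF: 0x40

Answer: 0x80 0x07 0x0E 0x1C 0x38 0x70 0xE0 0xC7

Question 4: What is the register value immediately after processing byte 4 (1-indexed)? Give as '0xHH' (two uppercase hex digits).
After byte 1 (0xBF): reg=0xC7
After byte 2 (0xB8): reg=0x7A
After byte 3 (0x64): reg=0x5A
After byte 4 (0xCC): reg=0xEB

Answer: 0xEB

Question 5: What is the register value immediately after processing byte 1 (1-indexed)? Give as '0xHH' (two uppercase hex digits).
Answer: 0xC7

Derivation:
After byte 1 (0xBF): reg=0xC7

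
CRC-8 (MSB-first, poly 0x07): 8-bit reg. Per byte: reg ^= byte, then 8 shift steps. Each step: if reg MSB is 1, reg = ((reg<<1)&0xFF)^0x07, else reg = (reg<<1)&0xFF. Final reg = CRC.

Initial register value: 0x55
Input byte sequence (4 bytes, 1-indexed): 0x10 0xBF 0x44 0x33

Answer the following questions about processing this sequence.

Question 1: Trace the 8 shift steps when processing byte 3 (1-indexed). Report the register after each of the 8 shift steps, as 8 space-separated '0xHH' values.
Answer: 0xD4 0xAF 0x59 0xB2 0x63 0xC6 0x8B 0x11

Derivation:
After byte 1 (0x10): reg=0xDC
After byte 2 (0xBF): reg=0x2E
Register before byte 3: 0x2E
After XOR with byte 0x44: 0x6A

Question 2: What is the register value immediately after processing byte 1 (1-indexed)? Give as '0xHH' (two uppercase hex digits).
After byte 1 (0x10): reg=0xDC

Answer: 0xDC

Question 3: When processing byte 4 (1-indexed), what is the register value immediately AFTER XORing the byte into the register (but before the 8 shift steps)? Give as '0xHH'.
Answer: 0x22

Derivation:
Register before byte 4: 0x11
Byte 4: 0x33
0x11 XOR 0x33 = 0x22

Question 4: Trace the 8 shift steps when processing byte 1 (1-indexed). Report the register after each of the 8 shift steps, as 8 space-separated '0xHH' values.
Register before byte 1: 0x55
After XOR with byte 0x10: 0x45

Answer: 0x8A 0x13 0x26 0x4C 0x98 0x37 0x6E 0xDC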